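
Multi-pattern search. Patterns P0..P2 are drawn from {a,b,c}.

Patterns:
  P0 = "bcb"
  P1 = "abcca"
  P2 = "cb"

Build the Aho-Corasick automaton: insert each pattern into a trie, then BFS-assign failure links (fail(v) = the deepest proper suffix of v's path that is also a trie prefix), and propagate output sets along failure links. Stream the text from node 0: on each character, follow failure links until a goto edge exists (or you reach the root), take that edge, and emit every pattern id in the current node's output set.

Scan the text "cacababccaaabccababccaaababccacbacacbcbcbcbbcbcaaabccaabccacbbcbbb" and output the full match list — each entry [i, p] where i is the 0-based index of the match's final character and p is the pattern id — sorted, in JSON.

Build:
Trie (insert patterns):
  0='ε' goto a→4 b→1 c→9
  1='b' goto c→2
  2='bc' goto b→3
  3='bcb' goto ·  ←P0
  4='a' goto b→5
  5='ab' goto c→6
  6='abc' goto c→7
  7='abcc' goto a→8
  8='abcca' goto ·  ←P1
  9='c' goto b→10
  10='cb' goto ·  ←P2

Failure links (BFS by depth):
  fail(1) 'b': from fail(0)=0 chase 'b': 0 ⇒ 0;  out=∅∪out(0)=∅
  fail(4) 'a': from fail(0)=0 chase 'a': 0 ⇒ 0;  out=∅∪out(0)=∅
  fail(9) 'c': from fail(0)=0 chase 'c': 0 ⇒ 0;  out=∅∪out(0)=∅
  fail(2) 'bc': from fail(1)=0 chase 'c': 0 ⇒ 9;  out=∅∪out(9)=∅
  fail(5) 'ab': from fail(4)=0 chase 'b': 0 ⇒ 1;  out=∅∪out(1)=∅
  fail(10) 'cb': from fail(9)=0 chase 'b': 0 ⇒ 1;  out={2}∪out(1)={2}
  fail(3) 'bcb': from fail(2)=9 chase 'b': 9 ⇒ 10;  out={0}∪out(10)={0,2}
  fail(6) 'abc': from fail(5)=1 chase 'c': 1 ⇒ 2;  out=∅∪out(2)=∅
  fail(7) 'abcc': from fail(6)=2 chase 'c': 2→9→0 ⇒ 9;  out=∅∪out(9)=∅
  fail(8) 'abcca': from fail(7)=9 chase 'a': 9→0 ⇒ 4;  out={1}∪out(4)={1}

Scan:
i=0 'c': node 0→9
i=1 'a': node 9→4 (fail-walked)
i=2 'c': node 4→9 (fail-walked)
i=3 'a': node 9→4 (fail-walked)
i=4 'b': node 4→5
i=5 'a': node 5→4 (fail-walked)
i=6 'b': node 4→5
i=7 'c': node 5→6
i=8 'c': node 6→7
i=9 'a': node 7→8  ** P1@[5:9]
i=10 'a': node 8→4 (fail-walked)
i=11 'a': node 4→4 (fail-walked)
i=12 'b': node 4→5
i=13 'c': node 5→6
i=14 'c': node 6→7
i=15 'a': node 7→8  ** P1@[11:15]
i=16 'b': node 8→5 (fail-walked)
i=17 'a': node 5→4 (fail-walked)
i=18 'b': node 4→5
i=19 'c': node 5→6
i=20 'c': node 6→7
i=21 'a': node 7→8  ** P1@[17:21]
i=22 'a': node 8→4 (fail-walked)
i=23 'a': node 4→4 (fail-walked)
i=24 'b': node 4→5
i=25 'a': node 5→4 (fail-walked)
i=26 'b': node 4→5
i=27 'c': node 5→6
i=28 'c': node 6→7
i=29 'a': node 7→8  ** P1@[25:29]
i=30 'c': node 8→9 (fail-walked)
i=31 'b': node 9→10  ** P2@[30:31]
i=32 'a': node 10→4 (fail-walked)
i=33 'c': node 4→9 (fail-walked)
i=34 'a': node 9→4 (fail-walked)
i=35 'c': node 4→9 (fail-walked)
i=36 'b': node 9→10  ** P2@[35:36]
i=37 'c': node 10→2 (fail-walked)
i=38 'b': node 2→3  ** P0@[36:38],P2@[37:38]
i=39 'c': node 3→2 (fail-walked)
i=40 'b': node 2→3  ** P0@[38:40],P2@[39:40]
i=41 'c': node 3→2 (fail-walked)
i=42 'b': node 2→3  ** P0@[40:42],P2@[41:42]
i=43 'b': node 3→1 (fail-walked)
i=44 'c': node 1→2
i=45 'b': node 2→3  ** P0@[43:45],P2@[44:45]
i=46 'c': node 3→2 (fail-walked)
i=47 'a': node 2→4 (fail-walked)
i=48 'a': node 4→4 (fail-walked)
i=49 'a': node 4→4 (fail-walked)
i=50 'b': node 4→5
i=51 'c': node 5→6
i=52 'c': node 6→7
i=53 'a': node 7→8  ** P1@[49:53]
i=54 'a': node 8→4 (fail-walked)
i=55 'b': node 4→5
i=56 'c': node 5→6
i=57 'c': node 6→7
i=58 'a': node 7→8  ** P1@[54:58]
i=59 'c': node 8→9 (fail-walked)
i=60 'b': node 9→10  ** P2@[59:60]
i=61 'b': node 10→1 (fail-walked)
i=62 'c': node 1→2
i=63 'b': node 2→3  ** P0@[61:63],P2@[62:63]
i=64 'b': node 3→1 (fail-walked)
i=65 'b': node 1→1 (fail-walked)

All matches (sorted): [[9,1],[15,1],[21,1],[29,1],[31,2],[36,2],[38,0],[38,2],[40,0],[40,2],[42,0],[42,2],[45,0],[45,2],[53,1],[58,1],[60,2],[63,0],[63,2]]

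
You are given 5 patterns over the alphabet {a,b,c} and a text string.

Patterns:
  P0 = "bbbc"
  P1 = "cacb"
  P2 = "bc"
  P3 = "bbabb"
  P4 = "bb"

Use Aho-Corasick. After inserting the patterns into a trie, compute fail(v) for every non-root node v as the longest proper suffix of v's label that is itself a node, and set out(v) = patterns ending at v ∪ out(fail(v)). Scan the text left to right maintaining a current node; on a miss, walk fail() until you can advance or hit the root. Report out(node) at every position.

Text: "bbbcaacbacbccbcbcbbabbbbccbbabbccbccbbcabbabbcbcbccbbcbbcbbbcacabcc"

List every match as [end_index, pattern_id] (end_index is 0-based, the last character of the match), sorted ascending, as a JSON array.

Build:
Trie (insert patterns):
  0='ε' goto b→1 c→5
  1='b' goto b→2 c→9
  2='bb' goto a→10 b→3  [P4 ends]
  3='bbb' goto c→4
  4='bbbc' goto ·  [P0 ends]
  5='c' goto a→6
  6='ca' goto c→7
  7='cac' goto b→8
  8='cacb' goto ·  [P1 ends]
  9='bc' goto ·  [P2 ends]
  10='bba' goto b→11
  11='bbab' goto b→12
  12='bbabb' goto ·  [P3 ends]

BFS fail/out derivation:
  fail(1) 'b': from fail(0)=0 chase 'b': 0 ⇒ 0;  out=∅∪out(0)=∅
  fail(5) 'c': from fail(0)=0 chase 'c': 0 ⇒ 0;  out=∅∪out(0)=∅
  fail(2) 'bb': from fail(1)=0 chase 'b': 0 ⇒ 1;  out={4}∪out(1)={4}
  fail(6) 'ca': from fail(5)=0 chase 'a': 0 ⇒ 0;  out=∅∪out(0)=∅
  fail(9) 'bc': from fail(1)=0 chase 'c': 0 ⇒ 5;  out={2}∪out(5)={2}
  fail(3) 'bbb': from fail(2)=1 chase 'b': 1 ⇒ 2;  out=∅∪out(2)={4}
  fail(7) 'cac': from fail(6)=0 chase 'c': 0 ⇒ 5;  out=∅∪out(5)=∅
  fail(10) 'bba': from fail(2)=1 chase 'a': 1→0 ⇒ 0;  out=∅∪out(0)=∅
  fail(4) 'bbbc': from fail(3)=2 chase 'c': 2→1 ⇒ 9;  out={0}∪out(9)={0,2}
  fail(8) 'cacb': from fail(7)=5 chase 'b': 5→0 ⇒ 1;  out={1}∪out(1)={1}
  fail(11) 'bbab': from fail(10)=0 chase 'b': 0 ⇒ 1;  out=∅∪out(1)=∅
  fail(12) 'bbabb': from fail(11)=1 chase 'b': 1 ⇒ 2;  out={3}∪out(2)={3,4}

Scan:
pos 0 'b': at 1
pos 1 'b': at 2  → match P4@[0:1]
pos 2 'b': at 3  → match P4@[1:2]
pos 3 'c': at 4  → match P0@[0:3],P2@[2:3]
pos 4 'a': at 6 (via fail)
pos 5 'a': at 0 (via fail)
pos 6 'c': at 5
pos 7 'b': at 1 (via fail)
pos 8 'a': at 0 (via fail)
pos 9 'c': at 5
pos 10 'b': at 1 (via fail)
pos 11 'c': at 9  → match P2@[10:11]
pos 12 'c': at 5 (via fail)
pos 13 'b': at 1 (via fail)
pos 14 'c': at 9  → match P2@[13:14]
pos 15 'b': at 1 (via fail)
pos 16 'c': at 9  → match P2@[15:16]
pos 17 'b': at 1 (via fail)
pos 18 'b': at 2  → match P4@[17:18]
pos 19 'a': at 10
pos 20 'b': at 11
pos 21 'b': at 12  → match P3@[17:21],P4@[20:21]
pos 22 'b': at 3 (via fail)  → match P4@[21:22]
pos 23 'b': at 3 (via fail)  → match P4@[22:23]
pos 24 'c': at 4  → match P0@[21:24],P2@[23:24]
pos 25 'c': at 5 (via fail)
pos 26 'b': at 1 (via fail)
pos 27 'b': at 2  → match P4@[26:27]
pos 28 'a': at 10
pos 29 'b': at 11
pos 30 'b': at 12  → match P3@[26:30],P4@[29:30]
pos 31 'c': at 9 (via fail)  → match P2@[30:31]
pos 32 'c': at 5 (via fail)
pos 33 'b': at 1 (via fail)
pos 34 'c': at 9  → match P2@[33:34]
pos 35 'c': at 5 (via fail)
pos 36 'b': at 1 (via fail)
pos 37 'b': at 2  → match P4@[36:37]
pos 38 'c': at 9 (via fail)  → match P2@[37:38]
pos 39 'a': at 6 (via fail)
pos 40 'b': at 1 (via fail)
pos 41 'b': at 2  → match P4@[40:41]
pos 42 'a': at 10
pos 43 'b': at 11
pos 44 'b': at 12  → match P3@[40:44],P4@[43:44]
pos 45 'c': at 9 (via fail)  → match P2@[44:45]
pos 46 'b': at 1 (via fail)
pos 47 'c': at 9  → match P2@[46:47]
pos 48 'b': at 1 (via fail)
pos 49 'c': at 9  → match P2@[48:49]
pos 50 'c': at 5 (via fail)
pos 51 'b': at 1 (via fail)
pos 52 'b': at 2  → match P4@[51:52]
pos 53 'c': at 9 (via fail)  → match P2@[52:53]
pos 54 'b': at 1 (via fail)
pos 55 'b': at 2  → match P4@[54:55]
pos 56 'c': at 9 (via fail)  → match P2@[55:56]
pos 57 'b': at 1 (via fail)
pos 58 'b': at 2  → match P4@[57:58]
pos 59 'b': at 3  → match P4@[58:59]
pos 60 'c': at 4  → match P0@[57:60],P2@[59:60]
pos 61 'a': at 6 (via fail)
pos 62 'c': at 7
pos 63 'a': at 6 (via fail)
pos 64 'b': at 1 (via fail)
pos 65 'c': at 9  → match P2@[64:65]
pos 66 'c': at 5 (via fail)

All matches (sorted): [[1,4],[2,4],[3,0],[3,2],[11,2],[14,2],[16,2],[18,4],[21,3],[21,4],[22,4],[23,4],[24,0],[24,2],[27,4],[30,3],[30,4],[31,2],[34,2],[37,4],[38,2],[41,4],[44,3],[44,4],[45,2],[47,2],[49,2],[52,4],[53,2],[55,4],[56,2],[58,4],[59,4],[60,0],[60,2],[65,2]]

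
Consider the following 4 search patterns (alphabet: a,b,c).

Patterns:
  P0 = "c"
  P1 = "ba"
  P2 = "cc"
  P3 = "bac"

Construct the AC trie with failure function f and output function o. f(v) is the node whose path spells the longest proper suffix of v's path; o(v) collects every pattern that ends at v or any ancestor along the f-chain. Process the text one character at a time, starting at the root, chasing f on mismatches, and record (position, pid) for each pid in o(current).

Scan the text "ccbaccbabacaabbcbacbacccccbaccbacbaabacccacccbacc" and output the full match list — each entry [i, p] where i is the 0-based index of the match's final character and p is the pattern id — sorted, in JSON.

Construct AC machine:
Trie nodes:
  n0 'ε': b→2 c→1
  n1 'c': c→4  ←P0
  n2 'b': a→3
  n3 'ba': c→5  ←P1
  n4 'cc': ·  ←P2
  n5 'bac': ·  ←P3

BFS fail/out derivation:
  fail(1) 'c': from fail(0)=0 chase 'c': 0 ⇒ 0;  out={0}∪out(0)={0}
  fail(2) 'b': from fail(0)=0 chase 'b': 0 ⇒ 0;  out=∅∪out(0)=∅
  fail(3) 'ba': from fail(2)=0 chase 'a': 0 ⇒ 0;  out={1}∪out(0)={1}
  fail(4) 'cc': from fail(1)=0 chase 'c': 0 ⇒ 1;  out={2}∪out(1)={0,2}
  fail(5) 'bac': from fail(3)=0 chase 'c': 0 ⇒ 1;  out={3}∪out(1)={0,3}

Run:
i=0 'c': node 0→1  ** P0@[0:0]
i=1 'c': node 1→4  ** P0@[1:1],P2@[0:1]
i=2 'b': node 4→2 (via fail)
i=3 'a': node 2→3  ** P1@[2:3]
i=4 'c': node 3→5  ** P0@[4:4],P3@[2:4]
i=5 'c': node 5→4 (via fail)  ** P0@[5:5],P2@[4:5]
i=6 'b': node 4→2 (via fail)
i=7 'a': node 2→3  ** P1@[6:7]
i=8 'b': node 3→2 (via fail)
i=9 'a': node 2→3  ** P1@[8:9]
i=10 'c': node 3→5  ** P0@[10:10],P3@[8:10]
i=11 'a': node 5→0 (via fail)
i=12 'a': node 0→0
i=13 'b': node 0→2
i=14 'b': node 2→2 (via fail)
i=15 'c': node 2→1 (via fail)  ** P0@[15:15]
i=16 'b': node 1→2 (via fail)
i=17 'a': node 2→3  ** P1@[16:17]
i=18 'c': node 3→5  ** P0@[18:18],P3@[16:18]
i=19 'b': node 5→2 (via fail)
i=20 'a': node 2→3  ** P1@[19:20]
i=21 'c': node 3→5  ** P0@[21:21],P3@[19:21]
i=22 'c': node 5→4 (via fail)  ** P0@[22:22],P2@[21:22]
i=23 'c': node 4→4 (via fail)  ** P0@[23:23],P2@[22:23]
i=24 'c': node 4→4 (via fail)  ** P0@[24:24],P2@[23:24]
i=25 'c': node 4→4 (via fail)  ** P0@[25:25],P2@[24:25]
i=26 'b': node 4→2 (via fail)
i=27 'a': node 2→3  ** P1@[26:27]
i=28 'c': node 3→5  ** P0@[28:28],P3@[26:28]
i=29 'c': node 5→4 (via fail)  ** P0@[29:29],P2@[28:29]
i=30 'b': node 4→2 (via fail)
i=31 'a': node 2→3  ** P1@[30:31]
i=32 'c': node 3→5  ** P0@[32:32],P3@[30:32]
i=33 'b': node 5→2 (via fail)
i=34 'a': node 2→3  ** P1@[33:34]
i=35 'a': node 3→0 (via fail)
i=36 'b': node 0→2
i=37 'a': node 2→3  ** P1@[36:37]
i=38 'c': node 3→5  ** P0@[38:38],P3@[36:38]
i=39 'c': node 5→4 (via fail)  ** P0@[39:39],P2@[38:39]
i=40 'c': node 4→4 (via fail)  ** P0@[40:40],P2@[39:40]
i=41 'a': node 4→0 (via fail)
i=42 'c': node 0→1  ** P0@[42:42]
i=43 'c': node 1→4  ** P0@[43:43],P2@[42:43]
i=44 'c': node 4→4 (via fail)  ** P0@[44:44],P2@[43:44]
i=45 'b': node 4→2 (via fail)
i=46 'a': node 2→3  ** P1@[45:46]
i=47 'c': node 3→5  ** P0@[47:47],P3@[45:47]
i=48 'c': node 5→4 (via fail)  ** P0@[48:48],P2@[47:48]

All matches (sorted): [[0,0],[1,0],[1,2],[3,1],[4,0],[4,3],[5,0],[5,2],[7,1],[9,1],[10,0],[10,3],[15,0],[17,1],[18,0],[18,3],[20,1],[21,0],[21,3],[22,0],[22,2],[23,0],[23,2],[24,0],[24,2],[25,0],[25,2],[27,1],[28,0],[28,3],[29,0],[29,2],[31,1],[32,0],[32,3],[34,1],[37,1],[38,0],[38,3],[39,0],[39,2],[40,0],[40,2],[42,0],[43,0],[43,2],[44,0],[44,2],[46,1],[47,0],[47,3],[48,0],[48,2]]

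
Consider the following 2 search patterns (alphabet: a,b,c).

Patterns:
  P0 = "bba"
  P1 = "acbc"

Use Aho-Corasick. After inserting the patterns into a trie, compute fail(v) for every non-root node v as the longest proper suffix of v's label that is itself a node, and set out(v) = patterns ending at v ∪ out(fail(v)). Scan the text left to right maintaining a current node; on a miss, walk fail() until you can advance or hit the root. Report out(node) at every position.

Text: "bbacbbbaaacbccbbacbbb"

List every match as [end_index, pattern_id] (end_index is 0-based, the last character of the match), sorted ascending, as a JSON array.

Build automaton:
Trie nodes:
  0='ε' goto a→4 b→1
  1='b' goto b→2
  2='bb' goto a→3
  3='bba' goto ·  [P0 ends]
  4='a' goto c→5
  5='ac' goto b→6
  6='acb' goto c→7
  7='acbc' goto ·  [P1 ends]

BFS fail/out derivation:
  n1('b'): parent n0 fail=0; on 'b' 0 → fail=0;  out ∅∪∅=∅
  n4('a'): parent n0 fail=0; on 'a' 0 → fail=0;  out ∅∪∅=∅
  n2('bb'): parent n1 fail=0; on 'b' 0 → fail=1;  out ∅∪∅=∅
  n5('ac'): parent n4 fail=0; on 'c' 0 → fail=0;  out ∅∪∅=∅
  n3('bba'): parent n2 fail=1; on 'a' 1→0 → fail=4;  out {0}∪∅={0}
  n6('acb'): parent n5 fail=0; on 'b' 0 → fail=1;  out ∅∪∅=∅
  n7('acbc'): parent n6 fail=1; on 'c' 1→0 → fail=0;  out {1}∪∅={1}

Text stream:
i=0 'b': node 0→1
i=1 'b': node 1→2
i=2 'a': node 2→3  → match P0@[0:2]
i=3 'c': node 3→5 (fail-walked)
i=4 'b': node 5→6
i=5 'b': node 6→2 (fail-walked)
i=6 'b': node 2→2 (fail-walked)
i=7 'a': node 2→3  → match P0@[5:7]
i=8 'a': node 3→4 (fail-walked)
i=9 'a': node 4→4 (fail-walked)
i=10 'c': node 4→5
i=11 'b': node 5→6
i=12 'c': node 6→7  → match P1@[9:12]
i=13 'c': node 7→0 (fail-walked)
i=14 'b': node 0→1
i=15 'b': node 1→2
i=16 'a': node 2→3  → match P0@[14:16]
i=17 'c': node 3→5 (fail-walked)
i=18 'b': node 5→6
i=19 'b': node 6→2 (fail-walked)
i=20 'b': node 2→2 (fail-walked)

All matches (sorted): [[2,0],[7,0],[12,1],[16,0]]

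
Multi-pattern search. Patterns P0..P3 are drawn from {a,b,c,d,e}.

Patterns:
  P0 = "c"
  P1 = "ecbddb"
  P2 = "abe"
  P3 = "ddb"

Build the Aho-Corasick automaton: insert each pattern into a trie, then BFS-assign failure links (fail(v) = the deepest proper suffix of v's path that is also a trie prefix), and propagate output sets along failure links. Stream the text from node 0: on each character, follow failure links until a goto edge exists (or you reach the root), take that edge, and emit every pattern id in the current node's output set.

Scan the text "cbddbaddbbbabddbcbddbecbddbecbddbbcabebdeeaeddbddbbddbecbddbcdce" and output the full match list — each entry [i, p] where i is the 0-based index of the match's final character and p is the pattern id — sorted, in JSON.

Construct AC machine:
Trie nodes:
  0='ε' goto a→8 c→1 d→11 e→2
  1='c' goto ·  [P0 ends]
  2='e' goto c→3
  3='ec' goto b→4
  4='ecb' goto d→5
  5='ecbd' goto d→6
  6='ecbdd' goto b→7
  7='ecbddb' goto ·  [P1 ends]
  8='a' goto b→9
  9='ab' goto e→10
  10='abe' goto ·  [P2 ends]
  11='d' goto d→12
  12='dd' goto b→13
  13='ddb' goto ·  [P3 ends]

Failure links (BFS by depth):
  fail(1) 'c': from fail(0)=0 chase 'c': 0 ⇒ 0;  out={0}∪out(0)={0}
  fail(2) 'e': from fail(0)=0 chase 'e': 0 ⇒ 0;  out=∅∪out(0)=∅
  fail(8) 'a': from fail(0)=0 chase 'a': 0 ⇒ 0;  out=∅∪out(0)=∅
  fail(11) 'd': from fail(0)=0 chase 'd': 0 ⇒ 0;  out=∅∪out(0)=∅
  fail(3) 'ec': from fail(2)=0 chase 'c': 0 ⇒ 1;  out=∅∪out(1)={0}
  fail(9) 'ab': from fail(8)=0 chase 'b': 0 ⇒ 0;  out=∅∪out(0)=∅
  fail(12) 'dd': from fail(11)=0 chase 'd': 0 ⇒ 11;  out=∅∪out(11)=∅
  fail(4) 'ecb': from fail(3)=1 chase 'b': 1→0 ⇒ 0;  out=∅∪out(0)=∅
  fail(10) 'abe': from fail(9)=0 chase 'e': 0 ⇒ 2;  out={2}∪out(2)={2}
  fail(13) 'ddb': from fail(12)=11 chase 'b': 11→0 ⇒ 0;  out={3}∪out(0)={3}
  fail(5) 'ecbd': from fail(4)=0 chase 'd': 0 ⇒ 11;  out=∅∪out(11)=∅
  fail(6) 'ecbdd': from fail(5)=11 chase 'd': 11 ⇒ 12;  out=∅∪out(12)=∅
  fail(7) 'ecbddb': from fail(6)=12 chase 'b': 12 ⇒ 13;  out={1}∪out(13)={1,3}

Run:
[0] read 'c'  n0⇒n1  emit P0@[0:0]
[1] read 'b'  n1⇒n0 (fail-walked)
[2] read 'd'  n0⇒n11
[3] read 'd'  n11⇒n12
[4] read 'b'  n12⇒n13  emit P3@[2:4]
[5] read 'a'  n13⇒n8 (fail-walked)
[6] read 'd'  n8⇒n11 (fail-walked)
[7] read 'd'  n11⇒n12
[8] read 'b'  n12⇒n13  emit P3@[6:8]
[9] read 'b'  n13⇒n0 (fail-walked)
[10] read 'b'  n0⇒n0
[11] read 'a'  n0⇒n8
[12] read 'b'  n8⇒n9
[13] read 'd'  n9⇒n11 (fail-walked)
[14] read 'd'  n11⇒n12
[15] read 'b'  n12⇒n13  emit P3@[13:15]
[16] read 'c'  n13⇒n1 (fail-walked)  emit P0@[16:16]
[17] read 'b'  n1⇒n0 (fail-walked)
[18] read 'd'  n0⇒n11
[19] read 'd'  n11⇒n12
[20] read 'b'  n12⇒n13  emit P3@[18:20]
[21] read 'e'  n13⇒n2 (fail-walked)
[22] read 'c'  n2⇒n3  emit P0@[22:22]
[23] read 'b'  n3⇒n4
[24] read 'd'  n4⇒n5
[25] read 'd'  n5⇒n6
[26] read 'b'  n6⇒n7  emit P1@[21:26],P3@[24:26]
[27] read 'e'  n7⇒n2 (fail-walked)
[28] read 'c'  n2⇒n3  emit P0@[28:28]
[29] read 'b'  n3⇒n4
[30] read 'd'  n4⇒n5
[31] read 'd'  n5⇒n6
[32] read 'b'  n6⇒n7  emit P1@[27:32],P3@[30:32]
[33] read 'b'  n7⇒n0 (fail-walked)
[34] read 'c'  n0⇒n1  emit P0@[34:34]
[35] read 'a'  n1⇒n8 (fail-walked)
[36] read 'b'  n8⇒n9
[37] read 'e'  n9⇒n10  emit P2@[35:37]
[38] read 'b'  n10⇒n0 (fail-walked)
[39] read 'd'  n0⇒n11
[40] read 'e'  n11⇒n2 (fail-walked)
[41] read 'e'  n2⇒n2 (fail-walked)
[42] read 'a'  n2⇒n8 (fail-walked)
[43] read 'e'  n8⇒n2 (fail-walked)
[44] read 'd'  n2⇒n11 (fail-walked)
[45] read 'd'  n11⇒n12
[46] read 'b'  n12⇒n13  emit P3@[44:46]
[47] read 'd'  n13⇒n11 (fail-walked)
[48] read 'd'  n11⇒n12
[49] read 'b'  n12⇒n13  emit P3@[47:49]
[50] read 'b'  n13⇒n0 (fail-walked)
[51] read 'd'  n0⇒n11
[52] read 'd'  n11⇒n12
[53] read 'b'  n12⇒n13  emit P3@[51:53]
[54] read 'e'  n13⇒n2 (fail-walked)
[55] read 'c'  n2⇒n3  emit P0@[55:55]
[56] read 'b'  n3⇒n4
[57] read 'd'  n4⇒n5
[58] read 'd'  n5⇒n6
[59] read 'b'  n6⇒n7  emit P1@[54:59],P3@[57:59]
[60] read 'c'  n7⇒n1 (fail-walked)  emit P0@[60:60]
[61] read 'd'  n1⇒n11 (fail-walked)
[62] read 'c'  n11⇒n1 (fail-walked)  emit P0@[62:62]
[63] read 'e'  n1⇒n2 (fail-walked)

All matches (sorted): [[0,0],[4,3],[8,3],[15,3],[16,0],[20,3],[22,0],[26,1],[26,3],[28,0],[32,1],[32,3],[34,0],[37,2],[46,3],[49,3],[53,3],[55,0],[59,1],[59,3],[60,0],[62,0]]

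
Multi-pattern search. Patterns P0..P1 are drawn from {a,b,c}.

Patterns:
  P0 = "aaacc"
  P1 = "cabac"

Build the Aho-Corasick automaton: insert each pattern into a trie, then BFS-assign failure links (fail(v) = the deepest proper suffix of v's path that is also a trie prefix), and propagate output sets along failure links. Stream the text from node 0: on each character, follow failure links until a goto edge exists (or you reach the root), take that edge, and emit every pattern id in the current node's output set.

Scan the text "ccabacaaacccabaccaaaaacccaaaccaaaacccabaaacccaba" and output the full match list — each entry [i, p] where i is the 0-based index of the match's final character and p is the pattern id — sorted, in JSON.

Build automaton:
Trie nodes:
  0='ε' goto a→1 c→6
  1='a' goto a→2
  2='aa' goto a→3
  3='aaa' goto c→4
  4='aaac' goto c→5
  5='aaacc' goto ·  ←P0
  6='c' goto a→7
  7='ca' goto b→8
  8='cab' goto a→9
  9='caba' goto c→10
  10='cabac' goto ·  ←P1

BFS fail/out derivation:
  fail(1) 'a': from fail(0)=0 chase 'a': 0 ⇒ 0;  out=∅∪out(0)=∅
  fail(6) 'c': from fail(0)=0 chase 'c': 0 ⇒ 0;  out=∅∪out(0)=∅
  fail(2) 'aa': from fail(1)=0 chase 'a': 0 ⇒ 1;  out=∅∪out(1)=∅
  fail(7) 'ca': from fail(6)=0 chase 'a': 0 ⇒ 1;  out=∅∪out(1)=∅
  fail(3) 'aaa': from fail(2)=1 chase 'a': 1 ⇒ 2;  out=∅∪out(2)=∅
  fail(8) 'cab': from fail(7)=1 chase 'b': 1→0 ⇒ 0;  out=∅∪out(0)=∅
  fail(4) 'aaac': from fail(3)=2 chase 'c': 2→1→0 ⇒ 6;  out=∅∪out(6)=∅
  fail(9) 'caba': from fail(8)=0 chase 'a': 0 ⇒ 1;  out=∅∪out(1)=∅
  fail(5) 'aaacc': from fail(4)=6 chase 'c': 6→0 ⇒ 6;  out={0}∪out(6)={0}
  fail(10) 'cabac': from fail(9)=1 chase 'c': 1→0 ⇒ 6;  out={1}∪out(6)={1}

Run:
pos 0 'c': at 6
pos 1 'c': at 6 (fail-walked)
pos 2 'a': at 7
pos 3 'b': at 8
pos 4 'a': at 9
pos 5 'c': at 10  ** P1@[1:5]
pos 6 'a': at 7 (fail-walked)
pos 7 'a': at 2 (fail-walked)
pos 8 'a': at 3
pos 9 'c': at 4
pos 10 'c': at 5  ** P0@[6:10]
pos 11 'c': at 6 (fail-walked)
pos 12 'a': at 7
pos 13 'b': at 8
pos 14 'a': at 9
pos 15 'c': at 10  ** P1@[11:15]
pos 16 'c': at 6 (fail-walked)
pos 17 'a': at 7
pos 18 'a': at 2 (fail-walked)
pos 19 'a': at 3
pos 20 'a': at 3 (fail-walked)
pos 21 'a': at 3 (fail-walked)
pos 22 'c': at 4
pos 23 'c': at 5  ** P0@[19:23]
pos 24 'c': at 6 (fail-walked)
pos 25 'a': at 7
pos 26 'a': at 2 (fail-walked)
pos 27 'a': at 3
pos 28 'c': at 4
pos 29 'c': at 5  ** P0@[25:29]
pos 30 'a': at 7 (fail-walked)
pos 31 'a': at 2 (fail-walked)
pos 32 'a': at 3
pos 33 'a': at 3 (fail-walked)
pos 34 'c': at 4
pos 35 'c': at 5  ** P0@[31:35]
pos 36 'c': at 6 (fail-walked)
pos 37 'a': at 7
pos 38 'b': at 8
pos 39 'a': at 9
pos 40 'a': at 2 (fail-walked)
pos 41 'a': at 3
pos 42 'c': at 4
pos 43 'c': at 5  ** P0@[39:43]
pos 44 'c': at 6 (fail-walked)
pos 45 'a': at 7
pos 46 'b': at 8
pos 47 'a': at 9

Matches: [[5,1],[10,0],[15,1],[23,0],[29,0],[35,0],[43,0]]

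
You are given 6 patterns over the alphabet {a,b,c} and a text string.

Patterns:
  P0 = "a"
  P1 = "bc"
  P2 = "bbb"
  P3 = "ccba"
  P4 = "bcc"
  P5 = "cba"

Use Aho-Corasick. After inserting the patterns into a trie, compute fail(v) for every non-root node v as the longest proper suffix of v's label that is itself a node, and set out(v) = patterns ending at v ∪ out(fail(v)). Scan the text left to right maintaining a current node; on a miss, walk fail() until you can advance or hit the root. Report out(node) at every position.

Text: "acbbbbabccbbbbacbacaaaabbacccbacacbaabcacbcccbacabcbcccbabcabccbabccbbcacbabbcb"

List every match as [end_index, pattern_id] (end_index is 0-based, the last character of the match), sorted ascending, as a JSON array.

Build:
Trie nodes:
  0='ε' goto a→1 b→2 c→6
  1='a' goto ·  [P0 ends]
  2='b' goto b→4 c→3
  3='bc' goto c→10  [P1 ends]
  4='bb' goto b→5
  5='bbb' goto ·  [P2 ends]
  6='c' goto b→11 c→7
  7='cc' goto b→8
  8='ccb' goto a→9
  9='ccba' goto ·  [P3 ends]
  10='bcc' goto ·  [P4 ends]
  11='cb' goto a→12
  12='cba' goto ·  [P5 ends]

Failure links (BFS by depth):
  fail(1) 'a': from fail(0)=0 chase 'a': 0 ⇒ 0;  out={0}∪out(0)={0}
  fail(2) 'b': from fail(0)=0 chase 'b': 0 ⇒ 0;  out=∅∪out(0)=∅
  fail(6) 'c': from fail(0)=0 chase 'c': 0 ⇒ 0;  out=∅∪out(0)=∅
  fail(3) 'bc': from fail(2)=0 chase 'c': 0 ⇒ 6;  out={1}∪out(6)={1}
  fail(4) 'bb': from fail(2)=0 chase 'b': 0 ⇒ 2;  out=∅∪out(2)=∅
  fail(7) 'cc': from fail(6)=0 chase 'c': 0 ⇒ 6;  out=∅∪out(6)=∅
  fail(11) 'cb': from fail(6)=0 chase 'b': 0 ⇒ 2;  out=∅∪out(2)=∅
  fail(5) 'bbb': from fail(4)=2 chase 'b': 2 ⇒ 4;  out={2}∪out(4)={2}
  fail(8) 'ccb': from fail(7)=6 chase 'b': 6 ⇒ 11;  out=∅∪out(11)=∅
  fail(10) 'bcc': from fail(3)=6 chase 'c': 6 ⇒ 7;  out={4}∪out(7)={4}
  fail(12) 'cba': from fail(11)=2 chase 'a': 2→0 ⇒ 1;  out={5}∪out(1)={0,5}
  fail(9) 'ccba': from fail(8)=11 chase 'a': 11 ⇒ 12;  out={3}∪out(12)={0,3,5}

Scan:
i=0 'a': node 0→1  → match P0@[0:0]
i=1 'c': node 1→6 ·f
i=2 'b': node 6→11
i=3 'b': node 11→4 ·f
i=4 'b': node 4→5  → match P2@[2:4]
i=5 'b': node 5→5 ·f  → match P2@[3:5]
i=6 'a': node 5→1 ·f  → match P0@[6:6]
i=7 'b': node 1→2 ·f
i=8 'c': node 2→3  → match P1@[7:8]
i=9 'c': node 3→10  → match P4@[7:9]
i=10 'b': node 10→8 ·f
i=11 'b': node 8→4 ·f
i=12 'b': node 4→5  → match P2@[10:12]
i=13 'b': node 5→5 ·f  → match P2@[11:13]
i=14 'a': node 5→1 ·f  → match P0@[14:14]
i=15 'c': node 1→6 ·f
i=16 'b': node 6→11
i=17 'a': node 11→12  → match P0@[17:17],P5@[15:17]
i=18 'c': node 12→6 ·f
i=19 'a': node 6→1 ·f  → match P0@[19:19]
i=20 'a': node 1→1 ·f  → match P0@[20:20]
i=21 'a': node 1→1 ·f  → match P0@[21:21]
i=22 'a': node 1→1 ·f  → match P0@[22:22]
i=23 'b': node 1→2 ·f
i=24 'b': node 2→4
i=25 'a': node 4→1 ·f  → match P0@[25:25]
i=26 'c': node 1→6 ·f
i=27 'c': node 6→7
i=28 'c': node 7→7 ·f
i=29 'b': node 7→8
i=30 'a': node 8→9  → match P0@[30:30],P3@[27:30],P5@[28:30]
i=31 'c': node 9→6 ·f
i=32 'a': node 6→1 ·f  → match P0@[32:32]
i=33 'c': node 1→6 ·f
i=34 'b': node 6→11
i=35 'a': node 11→12  → match P0@[35:35],P5@[33:35]
i=36 'a': node 12→1 ·f  → match P0@[36:36]
i=37 'b': node 1→2 ·f
i=38 'c': node 2→3  → match P1@[37:38]
i=39 'a': node 3→1 ·f  → match P0@[39:39]
i=40 'c': node 1→6 ·f
i=41 'b': node 6→11
i=42 'c': node 11→3 ·f  → match P1@[41:42]
i=43 'c': node 3→10  → match P4@[41:43]
i=44 'c': node 10→7 ·f
i=45 'b': node 7→8
i=46 'a': node 8→9  → match P0@[46:46],P3@[43:46],P5@[44:46]
i=47 'c': node 9→6 ·f
i=48 'a': node 6→1 ·f  → match P0@[48:48]
i=49 'b': node 1→2 ·f
i=50 'c': node 2→3  → match P1@[49:50]
i=51 'b': node 3→11 ·f
i=52 'c': node 11→3 ·f  → match P1@[51:52]
i=53 'c': node 3→10  → match P4@[51:53]
i=54 'c': node 10→7 ·f
i=55 'b': node 7→8
i=56 'a': node 8→9  → match P0@[56:56],P3@[53:56],P5@[54:56]
i=57 'b': node 9→2 ·f
i=58 'c': node 2→3  → match P1@[57:58]
i=59 'a': node 3→1 ·f  → match P0@[59:59]
i=60 'b': node 1→2 ·f
i=61 'c': node 2→3  → match P1@[60:61]
i=62 'c': node 3→10  → match P4@[60:62]
i=63 'b': node 10→8 ·f
i=64 'a': node 8→9  → match P0@[64:64],P3@[61:64],P5@[62:64]
i=65 'b': node 9→2 ·f
i=66 'c': node 2→3  → match P1@[65:66]
i=67 'c': node 3→10  → match P4@[65:67]
i=68 'b': node 10→8 ·f
i=69 'b': node 8→4 ·f
i=70 'c': node 4→3 ·f  → match P1@[69:70]
i=71 'a': node 3→1 ·f  → match P0@[71:71]
i=72 'c': node 1→6 ·f
i=73 'b': node 6→11
i=74 'a': node 11→12  → match P0@[74:74],P5@[72:74]
i=75 'b': node 12→2 ·f
i=76 'b': node 2→4
i=77 'c': node 4→3 ·f  → match P1@[76:77]
i=78 'b': node 3→11 ·f

All matches (sorted): [[0,0],[4,2],[5,2],[6,0],[8,1],[9,4],[12,2],[13,2],[14,0],[17,0],[17,5],[19,0],[20,0],[21,0],[22,0],[25,0],[30,0],[30,3],[30,5],[32,0],[35,0],[35,5],[36,0],[38,1],[39,0],[42,1],[43,4],[46,0],[46,3],[46,5],[48,0],[50,1],[52,1],[53,4],[56,0],[56,3],[56,5],[58,1],[59,0],[61,1],[62,4],[64,0],[64,3],[64,5],[66,1],[67,4],[70,1],[71,0],[74,0],[74,5],[77,1]]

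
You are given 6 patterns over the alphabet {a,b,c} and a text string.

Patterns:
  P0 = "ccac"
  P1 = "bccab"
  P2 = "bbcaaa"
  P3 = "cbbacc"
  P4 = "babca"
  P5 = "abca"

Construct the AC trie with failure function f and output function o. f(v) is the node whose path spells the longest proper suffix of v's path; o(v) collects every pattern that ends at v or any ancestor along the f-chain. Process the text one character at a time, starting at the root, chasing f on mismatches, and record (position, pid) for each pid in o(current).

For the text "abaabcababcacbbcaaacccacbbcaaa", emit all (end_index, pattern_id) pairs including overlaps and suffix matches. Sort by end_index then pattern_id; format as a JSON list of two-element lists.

Construct AC machine:
Trie nodes:
  0='ε' goto a→24 b→5 c→1
  1='c' goto b→15 c→2
  2='cc' goto a→3
  3='cca' goto c→4
  4='ccac' goto ·  [P0 ends]
  5='b' goto a→20 b→10 c→6
  6='bc' goto c→7
  7='bcc' goto a→8
  8='bcca' goto b→9
  9='bccab' goto ·  [P1 ends]
  10='bb' goto c→11
  11='bbc' goto a→12
  12='bbca' goto a→13
  13='bbcaa' goto a→14
  14='bbcaaa' goto ·  [P2 ends]
  15='cb' goto b→16
  16='cbb' goto a→17
  17='cbba' goto c→18
  18='cbbac' goto c→19
  19='cbbacc' goto ·  [P3 ends]
  20='ba' goto b→21
  21='bab' goto c→22
  22='babc' goto a→23
  23='babca' goto ·  [P4 ends]
  24='a' goto b→25
  25='ab' goto c→26
  26='abc' goto a→27
  27='abca' goto ·  [P5 ends]

Failure links (BFS by depth):
  fail(1) 'c': from fail(0)=0 chase 'c': 0 ⇒ 0;  out=∅∪out(0)=∅
  fail(5) 'b': from fail(0)=0 chase 'b': 0 ⇒ 0;  out=∅∪out(0)=∅
  fail(24) 'a': from fail(0)=0 chase 'a': 0 ⇒ 0;  out=∅∪out(0)=∅
  fail(2) 'cc': from fail(1)=0 chase 'c': 0 ⇒ 1;  out=∅∪out(1)=∅
  fail(6) 'bc': from fail(5)=0 chase 'c': 0 ⇒ 1;  out=∅∪out(1)=∅
  fail(10) 'bb': from fail(5)=0 chase 'b': 0 ⇒ 5;  out=∅∪out(5)=∅
  fail(15) 'cb': from fail(1)=0 chase 'b': 0 ⇒ 5;  out=∅∪out(5)=∅
  fail(20) 'ba': from fail(5)=0 chase 'a': 0 ⇒ 24;  out=∅∪out(24)=∅
  fail(25) 'ab': from fail(24)=0 chase 'b': 0 ⇒ 5;  out=∅∪out(5)=∅
  fail(3) 'cca': from fail(2)=1 chase 'a': 1→0 ⇒ 24;  out=∅∪out(24)=∅
  fail(7) 'bcc': from fail(6)=1 chase 'c': 1 ⇒ 2;  out=∅∪out(2)=∅
  fail(11) 'bbc': from fail(10)=5 chase 'c': 5 ⇒ 6;  out=∅∪out(6)=∅
  fail(16) 'cbb': from fail(15)=5 chase 'b': 5 ⇒ 10;  out=∅∪out(10)=∅
  fail(21) 'bab': from fail(20)=24 chase 'b': 24 ⇒ 25;  out=∅∪out(25)=∅
  fail(26) 'abc': from fail(25)=5 chase 'c': 5 ⇒ 6;  out=∅∪out(6)=∅
  fail(4) 'ccac': from fail(3)=24 chase 'c': 24→0 ⇒ 1;  out={0}∪out(1)={0}
  fail(8) 'bcca': from fail(7)=2 chase 'a': 2 ⇒ 3;  out=∅∪out(3)=∅
  fail(12) 'bbca': from fail(11)=6 chase 'a': 6→1→0 ⇒ 24;  out=∅∪out(24)=∅
  fail(17) 'cbba': from fail(16)=10 chase 'a': 10→5 ⇒ 20;  out=∅∪out(20)=∅
  fail(22) 'babc': from fail(21)=25 chase 'c': 25 ⇒ 26;  out=∅∪out(26)=∅
  fail(27) 'abca': from fail(26)=6 chase 'a': 6→1→0 ⇒ 24;  out={5}∪out(24)={5}
  fail(9) 'bccab': from fail(8)=3 chase 'b': 3→24 ⇒ 25;  out={1}∪out(25)={1}
  fail(13) 'bbcaa': from fail(12)=24 chase 'a': 24→0 ⇒ 24;  out=∅∪out(24)=∅
  fail(18) 'cbbac': from fail(17)=20 chase 'c': 20→24→0 ⇒ 1;  out=∅∪out(1)=∅
  fail(23) 'babca': from fail(22)=26 chase 'a': 26 ⇒ 27;  out={4}∪out(27)={4,5}
  fail(14) 'bbcaaa': from fail(13)=24 chase 'a': 24→0 ⇒ 24;  out={2}∪out(24)={2}
  fail(19) 'cbbacc': from fail(18)=1 chase 'c': 1 ⇒ 2;  out={3}∪out(2)={3}

Text stream:
pos 0 'a': at 24
pos 1 'b': at 25
pos 2 'a': at 20 (fail-walked)
pos 3 'a': at 24 (fail-walked)
pos 4 'b': at 25
pos 5 'c': at 26
pos 6 'a': at 27  ** P5@[3:6]
pos 7 'b': at 25 (fail-walked)
pos 8 'a': at 20 (fail-walked)
pos 9 'b': at 21
pos 10 'c': at 22
pos 11 'a': at 23  ** P4@[7:11],P5@[8:11]
pos 12 'c': at 1 (fail-walked)
pos 13 'b': at 15
pos 14 'b': at 16
pos 15 'c': at 11 (fail-walked)
pos 16 'a': at 12
pos 17 'a': at 13
pos 18 'a': at 14  ** P2@[13:18]
pos 19 'c': at 1 (fail-walked)
pos 20 'c': at 2
pos 21 'c': at 2 (fail-walked)
pos 22 'a': at 3
pos 23 'c': at 4  ** P0@[20:23]
pos 24 'b': at 15 (fail-walked)
pos 25 'b': at 16
pos 26 'c': at 11 (fail-walked)
pos 27 'a': at 12
pos 28 'a': at 13
pos 29 'a': at 14  ** P2@[24:29]

Result: [[6,5],[11,4],[11,5],[18,2],[23,0],[29,2]]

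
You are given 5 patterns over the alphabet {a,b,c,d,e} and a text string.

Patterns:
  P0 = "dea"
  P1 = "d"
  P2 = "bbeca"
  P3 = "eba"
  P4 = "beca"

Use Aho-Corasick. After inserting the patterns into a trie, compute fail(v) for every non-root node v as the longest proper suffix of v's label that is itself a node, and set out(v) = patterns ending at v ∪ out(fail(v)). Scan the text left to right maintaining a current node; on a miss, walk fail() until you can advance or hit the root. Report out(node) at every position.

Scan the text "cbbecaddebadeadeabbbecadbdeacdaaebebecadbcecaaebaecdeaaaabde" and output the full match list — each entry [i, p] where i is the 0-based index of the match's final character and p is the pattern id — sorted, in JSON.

Build automaton:
Trie (insert patterns):
  0='ε' goto b→4 d→1 e→9
  1='d' goto e→2  ←P1
  2='de' goto a→3
  3='dea' goto ·  ←P0
  4='b' goto b→5 e→12
  5='bb' goto e→6
  6='bbe' goto c→7
  7='bbec' goto a→8
  8='bbeca' goto ·  ←P2
  9='e' goto b→10
  10='eb' goto a→11
  11='eba' goto ·  ←P3
  12='be' goto c→13
  13='bec' goto a→14
  14='beca' goto ·  ←P4

Failure links (BFS by depth):
  n1('d'): parent n0 fail=0; on 'd' 0 → fail=0;  out {1}∪∅={1}
  n4('b'): parent n0 fail=0; on 'b' 0 → fail=0;  out ∅∪∅=∅
  n9('e'): parent n0 fail=0; on 'e' 0 → fail=0;  out ∅∪∅=∅
  n2('de'): parent n1 fail=0; on 'e' 0 → fail=9;  out ∅∪∅=∅
  n5('bb'): parent n4 fail=0; on 'b' 0 → fail=4;  out ∅∪∅=∅
  n10('eb'): parent n9 fail=0; on 'b' 0 → fail=4;  out ∅∪∅=∅
  n12('be'): parent n4 fail=0; on 'e' 0 → fail=9;  out ∅∪∅=∅
  n3('dea'): parent n2 fail=9; on 'a' 9→0 → fail=0;  out {0}∪∅={0}
  n6('bbe'): parent n5 fail=4; on 'e' 4 → fail=12;  out ∅∪∅=∅
  n11('eba'): parent n10 fail=4; on 'a' 4→0 → fail=0;  out {3}∪∅={3}
  n13('bec'): parent n12 fail=9; on 'c' 9→0 → fail=0;  out ∅∪∅=∅
  n7('bbec'): parent n6 fail=12; on 'c' 12 → fail=13;  out ∅∪∅=∅
  n14('beca'): parent n13 fail=0; on 'a' 0 → fail=0;  out {4}∪∅={4}
  n8('bbeca'): parent n7 fail=13; on 'a' 13 → fail=14;  out {2}∪{4}={2,4}

Run:
[0] read 'c'  n0⇒n0
[1] read 'b'  n0⇒n4
[2] read 'b'  n4⇒n5
[3] read 'e'  n5⇒n6
[4] read 'c'  n6⇒n7
[5] read 'a'  n7⇒n8  ** P2@[1:5],P4@[2:5]
[6] read 'd'  n8⇒n1 ·f  ** P1@[6:6]
[7] read 'd'  n1⇒n1 ·f  ** P1@[7:7]
[8] read 'e'  n1⇒n2
[9] read 'b'  n2⇒n10 ·f
[10] read 'a'  n10⇒n11  ** P3@[8:10]
[11] read 'd'  n11⇒n1 ·f  ** P1@[11:11]
[12] read 'e'  n1⇒n2
[13] read 'a'  n2⇒n3  ** P0@[11:13]
[14] read 'd'  n3⇒n1 ·f  ** P1@[14:14]
[15] read 'e'  n1⇒n2
[16] read 'a'  n2⇒n3  ** P0@[14:16]
[17] read 'b'  n3⇒n4 ·f
[18] read 'b'  n4⇒n5
[19] read 'b'  n5⇒n5 ·f
[20] read 'e'  n5⇒n6
[21] read 'c'  n6⇒n7
[22] read 'a'  n7⇒n8  ** P2@[18:22],P4@[19:22]
[23] read 'd'  n8⇒n1 ·f  ** P1@[23:23]
[24] read 'b'  n1⇒n4 ·f
[25] read 'd'  n4⇒n1 ·f  ** P1@[25:25]
[26] read 'e'  n1⇒n2
[27] read 'a'  n2⇒n3  ** P0@[25:27]
[28] read 'c'  n3⇒n0 ·f
[29] read 'd'  n0⇒n1  ** P1@[29:29]
[30] read 'a'  n1⇒n0 ·f
[31] read 'a'  n0⇒n0
[32] read 'e'  n0⇒n9
[33] read 'b'  n9⇒n10
[34] read 'e'  n10⇒n12 ·f
[35] read 'b'  n12⇒n10 ·f
[36] read 'e'  n10⇒n12 ·f
[37] read 'c'  n12⇒n13
[38] read 'a'  n13⇒n14  ** P4@[35:38]
[39] read 'd'  n14⇒n1 ·f  ** P1@[39:39]
[40] read 'b'  n1⇒n4 ·f
[41] read 'c'  n4⇒n0 ·f
[42] read 'e'  n0⇒n9
[43] read 'c'  n9⇒n0 ·f
[44] read 'a'  n0⇒n0
[45] read 'a'  n0⇒n0
[46] read 'e'  n0⇒n9
[47] read 'b'  n9⇒n10
[48] read 'a'  n10⇒n11  ** P3@[46:48]
[49] read 'e'  n11⇒n9 ·f
[50] read 'c'  n9⇒n0 ·f
[51] read 'd'  n0⇒n1  ** P1@[51:51]
[52] read 'e'  n1⇒n2
[53] read 'a'  n2⇒n3  ** P0@[51:53]
[54] read 'a'  n3⇒n0 ·f
[55] read 'a'  n0⇒n0
[56] read 'a'  n0⇒n0
[57] read 'b'  n0⇒n4
[58] read 'd'  n4⇒n1 ·f  ** P1@[58:58]
[59] read 'e'  n1⇒n2

Result: [[5,2],[5,4],[6,1],[7,1],[10,3],[11,1],[13,0],[14,1],[16,0],[22,2],[22,4],[23,1],[25,1],[27,0],[29,1],[38,4],[39,1],[48,3],[51,1],[53,0],[58,1]]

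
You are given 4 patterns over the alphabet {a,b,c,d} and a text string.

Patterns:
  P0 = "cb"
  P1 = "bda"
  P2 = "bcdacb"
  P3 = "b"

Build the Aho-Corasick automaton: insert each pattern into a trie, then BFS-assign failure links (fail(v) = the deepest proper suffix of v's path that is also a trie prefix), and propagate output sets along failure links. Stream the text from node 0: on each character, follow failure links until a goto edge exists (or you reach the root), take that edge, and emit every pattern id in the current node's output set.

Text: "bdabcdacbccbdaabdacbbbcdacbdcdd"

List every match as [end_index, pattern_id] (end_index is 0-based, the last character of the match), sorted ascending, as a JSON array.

Construct AC machine:
Trie nodes:
  n0 'ε': b→3 c→1
  n1 'c': b→2
  n2 'cb': ·  [P0 ends]
  n3 'b': c→6 d→4  [P3 ends]
  n4 'bd': a→5
  n5 'bda': ·  [P1 ends]
  n6 'bc': d→7
  n7 'bcd': a→8
  n8 'bcda': c→9
  n9 'bcdac': b→10
  n10 'bcdacb': ·  [P2 ends]

Failure links (BFS by depth):
  n1('c'): parent n0 fail=0; on 'c' 0 → fail=0;  out ∅∪∅=∅
  n3('b'): parent n0 fail=0; on 'b' 0 → fail=0;  out {3}∪∅={3}
  n2('cb'): parent n1 fail=0; on 'b' 0 → fail=3;  out {0}∪{3}={0,3}
  n4('bd'): parent n3 fail=0; on 'd' 0 → fail=0;  out ∅∪∅=∅
  n6('bc'): parent n3 fail=0; on 'c' 0 → fail=1;  out ∅∪∅=∅
  n5('bda'): parent n4 fail=0; on 'a' 0 → fail=0;  out {1}∪∅={1}
  n7('bcd'): parent n6 fail=1; on 'd' 1→0 → fail=0;  out ∅∪∅=∅
  n8('bcda'): parent n7 fail=0; on 'a' 0 → fail=0;  out ∅∪∅=∅
  n9('bcdac'): parent n8 fail=0; on 'c' 0 → fail=1;  out ∅∪∅=∅
  n10('bcdacb'): parent n9 fail=1; on 'b' 1 → fail=2;  out {2}∪{0,3}={0,2,3}

Run:
[0] read 'b'  n0⇒n3  ** P3@[0:0]
[1] read 'd'  n3⇒n4
[2] read 'a'  n4⇒n5  ** P1@[0:2]
[3] read 'b'  n5⇒n3 (fail-walked)  ** P3@[3:3]
[4] read 'c'  n3⇒n6
[5] read 'd'  n6⇒n7
[6] read 'a'  n7⇒n8
[7] read 'c'  n8⇒n9
[8] read 'b'  n9⇒n10  ** P0@[7:8],P2@[3:8],P3@[8:8]
[9] read 'c'  n10⇒n6 (fail-walked)
[10] read 'c'  n6⇒n1 (fail-walked)
[11] read 'b'  n1⇒n2  ** P0@[10:11],P3@[11:11]
[12] read 'd'  n2⇒n4 (fail-walked)
[13] read 'a'  n4⇒n5  ** P1@[11:13]
[14] read 'a'  n5⇒n0 (fail-walked)
[15] read 'b'  n0⇒n3  ** P3@[15:15]
[16] read 'd'  n3⇒n4
[17] read 'a'  n4⇒n5  ** P1@[15:17]
[18] read 'c'  n5⇒n1 (fail-walked)
[19] read 'b'  n1⇒n2  ** P0@[18:19],P3@[19:19]
[20] read 'b'  n2⇒n3 (fail-walked)  ** P3@[20:20]
[21] read 'b'  n3⇒n3 (fail-walked)  ** P3@[21:21]
[22] read 'c'  n3⇒n6
[23] read 'd'  n6⇒n7
[24] read 'a'  n7⇒n8
[25] read 'c'  n8⇒n9
[26] read 'b'  n9⇒n10  ** P0@[25:26],P2@[21:26],P3@[26:26]
[27] read 'd'  n10⇒n4 (fail-walked)
[28] read 'c'  n4⇒n1 (fail-walked)
[29] read 'd'  n1⇒n0 (fail-walked)
[30] read 'd'  n0⇒n0

Matches: [[0,3],[2,1],[3,3],[8,0],[8,2],[8,3],[11,0],[11,3],[13,1],[15,3],[17,1],[19,0],[19,3],[20,3],[21,3],[26,0],[26,2],[26,3]]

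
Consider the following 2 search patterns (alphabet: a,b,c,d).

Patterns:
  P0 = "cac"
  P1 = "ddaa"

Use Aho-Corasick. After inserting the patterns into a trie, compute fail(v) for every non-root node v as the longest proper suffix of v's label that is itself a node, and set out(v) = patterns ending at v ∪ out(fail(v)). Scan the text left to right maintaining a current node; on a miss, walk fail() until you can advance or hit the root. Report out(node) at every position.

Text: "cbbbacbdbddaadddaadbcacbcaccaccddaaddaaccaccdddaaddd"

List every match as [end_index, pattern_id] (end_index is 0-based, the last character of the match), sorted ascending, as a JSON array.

Build automaton:
Trie (insert patterns):
  n0 'ε': c→1 d→4
  n1 'c': a→2
  n2 'ca': c→3
  n3 'cac': ·  ←P0
  n4 'd': d→5
  n5 'dd': a→6
  n6 'dda': a→7
  n7 'ddaa': ·  ←P1

BFS fail/out derivation:
  fail(1) 'c': from fail(0)=0 chase 'c': 0 ⇒ 0;  out=∅∪out(0)=∅
  fail(4) 'd': from fail(0)=0 chase 'd': 0 ⇒ 0;  out=∅∪out(0)=∅
  fail(2) 'ca': from fail(1)=0 chase 'a': 0 ⇒ 0;  out=∅∪out(0)=∅
  fail(5) 'dd': from fail(4)=0 chase 'd': 0 ⇒ 4;  out=∅∪out(4)=∅
  fail(3) 'cac': from fail(2)=0 chase 'c': 0 ⇒ 1;  out={0}∪out(1)={0}
  fail(6) 'dda': from fail(5)=4 chase 'a': 4→0 ⇒ 0;  out=∅∪out(0)=∅
  fail(7) 'ddaa': from fail(6)=0 chase 'a': 0 ⇒ 0;  out={1}∪out(0)={1}

Text stream:
pos 0 'c': at 1
pos 1 'b': at 0 (fail-walked)
pos 2 'b': at 0
pos 3 'b': at 0
pos 4 'a': at 0
pos 5 'c': at 1
pos 6 'b': at 0 (fail-walked)
pos 7 'd': at 4
pos 8 'b': at 0 (fail-walked)
pos 9 'd': at 4
pos 10 'd': at 5
pos 11 'a': at 6
pos 12 'a': at 7  → match P1@[9:12]
pos 13 'd': at 4 (fail-walked)
pos 14 'd': at 5
pos 15 'd': at 5 (fail-walked)
pos 16 'a': at 6
pos 17 'a': at 7  → match P1@[14:17]
pos 18 'd': at 4 (fail-walked)
pos 19 'b': at 0 (fail-walked)
pos 20 'c': at 1
pos 21 'a': at 2
pos 22 'c': at 3  → match P0@[20:22]
pos 23 'b': at 0 (fail-walked)
pos 24 'c': at 1
pos 25 'a': at 2
pos 26 'c': at 3  → match P0@[24:26]
pos 27 'c': at 1 (fail-walked)
pos 28 'a': at 2
pos 29 'c': at 3  → match P0@[27:29]
pos 30 'c': at 1 (fail-walked)
pos 31 'd': at 4 (fail-walked)
pos 32 'd': at 5
pos 33 'a': at 6
pos 34 'a': at 7  → match P1@[31:34]
pos 35 'd': at 4 (fail-walked)
pos 36 'd': at 5
pos 37 'a': at 6
pos 38 'a': at 7  → match P1@[35:38]
pos 39 'c': at 1 (fail-walked)
pos 40 'c': at 1 (fail-walked)
pos 41 'a': at 2
pos 42 'c': at 3  → match P0@[40:42]
pos 43 'c': at 1 (fail-walked)
pos 44 'd': at 4 (fail-walked)
pos 45 'd': at 5
pos 46 'd': at 5 (fail-walked)
pos 47 'a': at 6
pos 48 'a': at 7  → match P1@[45:48]
pos 49 'd': at 4 (fail-walked)
pos 50 'd': at 5
pos 51 'd': at 5 (fail-walked)

All matches (sorted): [[12,1],[17,1],[22,0],[26,0],[29,0],[34,1],[38,1],[42,0],[48,1]]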